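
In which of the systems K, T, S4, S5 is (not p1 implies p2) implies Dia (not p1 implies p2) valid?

T-tableau for the negation not ((not p1 implies p2) implies Dia (not p1 implies p2)):
1. not ((not p1 implies p2) implies Dia (not p1 implies p2)), u
2. not p1 implies p2, u   [neg-implies-rule on 1]
3. not Dia (not p1 implies p2), u   [neg-implies-rule on 1]
4. not (not p1 implies p2), u   [neg-Dia-rule on 3 via uRu]
5. not p1, u   [neg-implies-rule on 4]
6. not p2, u   [neg-implies-rule on 4]
7. p2, u   [implies-rule on 2 (branches; this branch)]
Accessibility: uRu
Branch closes: p2 and not p2 both at u.
Every branch closes (one shown): valid in T, hence also in S4, S5 (every theorem of T is a theorem of S4 and S5).
K-tableau for the negation not ((not p1 implies p2) implies Dia (not p1 implies p2)):
1. not ((not p1 implies p2) implies Dia (not p1 implies p2)), u
2. not p1 implies p2, u   [neg-implies-rule on 1]
3. not Dia (not p1 implies p2), u   [neg-implies-rule on 1]
4. p2, u   [implies-rule on 2 (branches; this branch)]
Complete open branch: countermodel on a K-frame, so not valid in K.

T, S4, S5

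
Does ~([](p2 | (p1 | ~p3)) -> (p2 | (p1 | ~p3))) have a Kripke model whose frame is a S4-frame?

1. ~([](p2 | (p1 | ~p3)) -> (p2 | (p1 | ~p3))), 0
2. [](p2 | (p1 | ~p3)), 0
3. ~(p2 | (p1 | ~p3)), 0
4. ~p2, 0
5. ~(p1 | ~p3), 0
6. ~p1, 0
7. p3, 0
8. p2 | (p1 | ~p3), 0
9. p1 | ~p3, 0
10. ~p3, 0
Accessibility: 0R0
Branch closes: p3 and ~p3 both at 0.
All branches of the tableau close; one closing branch shown above.

Unsatisfiable (every branch closes)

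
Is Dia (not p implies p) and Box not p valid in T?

No, not valid

Tableau for the negation not (Dia (not p implies p) and Box not p):
1. not (Dia (not p implies p) and Box not p), u
2. not Box not p, u
3. p, v
Accessibility: uRu, uRv, vRv
The negation has an open branch (countermodel exists).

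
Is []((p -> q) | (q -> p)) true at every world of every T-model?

Tableau for the negation ~[]((p -> q) | (q -> p)):
1. ~[]((p -> q) | (q -> p)), 0
2. ~((p -> q) | (q -> p)), 1   [~[]-rule on 1: fresh world 1, 0R1]
3. ~(p -> q), 1   [~|-rule on 2]
4. ~(q -> p), 1   [~|-rule on 2]
5. p, 1   [~->-rule on 3]
6. ~q, 1   [~->-rule on 3]
7. q, 1   [~->-rule on 4]
8. ~p, 1   [~->-rule on 4]
Accessibility: 0R0, 0R1, 1R1
Branch closes: q and ~q both at 1.
Every branch of the negation's tableau closes; the branch above is one of them.

Valid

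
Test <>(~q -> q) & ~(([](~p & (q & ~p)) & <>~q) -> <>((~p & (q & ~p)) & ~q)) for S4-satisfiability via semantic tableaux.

1. <>(~q -> q) & ~(([](~p & (q & ~p)) & <>~q) -> <>((~p & (q & ~p)) & ~q)), w0
2. <>(~q -> q), w0   [&-rule on 1]
3. ~(([](~p & (q & ~p)) & <>~q) -> <>((~p & (q & ~p)) & ~q)), w0   [&-rule on 1]
4. [](~p & (q & ~p)) & <>~q, w0   [~->-rule on 3]
5. ~<>((~p & (q & ~p)) & ~q), w0   [~->-rule on 3]
6. [](~p & (q & ~p)), w0   [&-rule on 4]
7. <>~q, w0   [&-rule on 4]
8. ~((~p & (q & ~p)) & ~q), w0   [~<>-rule on 5 via w0Rw0]
9. ~p & (q & ~p), w0   [[]-rule on 6 via w0Rw0]
10. ~p, w0   [&-rule on 9]
11. q & ~p, w0   [&-rule on 9]
12. q, w0   [&-rule on 11]
13. ~q -> q, w1   [<>-rule on 2: fresh world w1, w0Rw1]
14. ~((~p & (q & ~p)) & ~q), w1   [~<>-rule on 5 via w0Rw1]
15. ~p & (q & ~p), w1   [[]-rule on 6 via w0Rw1]
16. ~p, w1   [&-rule on 15]
17. q & ~p, w1   [&-rule on 15]
18. q, w1   [&-rule on 17]
19. ~q, w2   [<>-rule on 7: fresh world w2, w0Rw2]
20. ~((~p & (q & ~p)) & ~q), w2   [~<>-rule on 5 via w0Rw2]
21. ~p & (q & ~p), w2   [[]-rule on 6 via w0Rw2]
22. ~p, w2   [&-rule on 21]
23. q & ~p, w2   [&-rule on 21]
24. q, w2   [&-rule on 23]
Accessibility: w0Rw0, w0Rw1, w0Rw2, w1Rw1, w2Rw2
Branch closes: q and ~q both at w2.
Every branch closes; the branch above is one of them.

Unsatisfiable (every branch closes)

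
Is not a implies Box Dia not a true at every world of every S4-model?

Tableau for the negation not (not a implies Box Dia not a):
1. not (not a implies Box Dia not a), 0
2. not a, 0
3. not Box Dia not a, 0
4. not Dia not a, 1
5. a, 1
Accessibility: 0R0, 0R1, 1R1
The negation has an open branch (countermodel exists).

Invalid (countermodel exists)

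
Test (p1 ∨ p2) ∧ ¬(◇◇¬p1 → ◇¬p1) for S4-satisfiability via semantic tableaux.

1. (p1 ∨ p2) ∧ ¬(◇◇¬p1 → ◇¬p1), u
2. p1 ∨ p2, u   [∧-rule on 1]
3. ¬(◇◇¬p1 → ◇¬p1), u   [∧-rule on 1]
4. ◇◇¬p1, u   [¬→-rule on 3]
5. ¬◇¬p1, u   [¬→-rule on 3]
6. p1, u   [¬◇-rule on 5 via uRu]
7. p2, u   [∨-rule on 2 (branches; this branch)]
8. ◇¬p1, v   [◇-rule on 4: fresh world v, uRv]
9. p1, v   [¬◇-rule on 5 via uRv]
10. ¬p1, w   [◇-rule on 8: fresh world w, vRw]
11. p1, w   [¬◇-rule on 5 via uRw]
Accessibility: uRu, uRv, uRw, vRv, vRw, wRw
Branch closes: p1 and ¬p1 both at w.
All branches of the tableau close; one closing branch shown above.

Unsatisfiable (every branch closes)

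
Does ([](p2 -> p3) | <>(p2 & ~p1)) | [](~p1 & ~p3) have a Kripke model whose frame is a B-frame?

1. ([](p2 -> p3) | <>(p2 & ~p1)) | [](~p1 & ~p3), w0
2. [](~p1 & ~p3), w0   [|-rule on 1 (branches; this branch)]
3. ~p1 & ~p3, w0   [[]-rule on 2 via w0Rw0]
4. ~p1, w0   [&-rule on 3]
5. ~p3, w0   [&-rule on 3]
Accessibility: w0Rw0

Satisfiable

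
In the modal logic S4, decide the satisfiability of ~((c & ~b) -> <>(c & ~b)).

Unsatisfiable

1. ~((c & ~b) -> <>(c & ~b)), u
2. c & ~b, u
3. ~<>(c & ~b), u
4. c, u
5. ~b, u
6. ~(c & ~b), u
7. b, u
Accessibility: uRu
Branch closes: b and ~b both at u.
Every branch closes; the branch above is one of them.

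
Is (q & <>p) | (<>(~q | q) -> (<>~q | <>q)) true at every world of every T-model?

Tableau for the negation ~((q & <>p) | (<>(~q | q) -> (<>~q | <>q))):
1. ~((q & <>p) | (<>(~q | q) -> (<>~q | <>q))), 0
2. ~(q & <>p), 0   [~|-rule on 1]
3. ~(<>(~q | q) -> (<>~q | <>q)), 0   [~|-rule on 1]
4. <>(~q | q), 0   [~->-rule on 3]
5. ~(<>~q | <>q), 0   [~->-rule on 3]
6. ~<>~q, 0   [~|-rule on 5]
7. ~<>q, 0   [~|-rule on 5]
8. q, 0   [~<>-rule on 6 via 0R0]
9. ~q, 0   [~<>-rule on 7 via 0R0]
Accessibility: 0R0
Branch closes: q and ~q both at 0.
Every branch of the negation's tableau closes; the branch above is one of them.

Yes, valid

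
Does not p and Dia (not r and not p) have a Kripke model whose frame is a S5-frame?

1. not p and Dia (not r and not p), u
2. not p, u   [and-rule on 1]
3. Dia (not r and not p), u   [and-rule on 1]
4. not r and not p, v   [Dia-rule on 3: fresh world v, uRv]
5. not r, v   [and-rule on 4]
6. not p, v   [and-rule on 4]
Accessibility: uRu, uRv, vRu, vRv

Yes, satisfiable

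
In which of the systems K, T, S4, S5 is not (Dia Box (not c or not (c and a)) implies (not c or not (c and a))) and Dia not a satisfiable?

K, T, S4

S5-tableau for the formula:
1. not (Dia Box (not c or not (c and a)) implies (not c or not (c and a))) and Dia not a, u
2. not (Dia Box (not c or not (c and a)) implies (not c or not (c and a))), u
3. Dia not a, u
4. Dia Box (not c or not (c and a)), u
5. not (not c or not (c and a)), u
6. c, u
7. c and a, u
8. a, u
9. not a, v
10. Box (not c or not (c and a)), w
11. not c or not (c and a), u
12. not c or not (c and a), v
13. not c or not (c and a), w
14. not (c and a), u
15. not (c and a), v
16. not (c and a), w
17. not a, u
Accessibility: uRu, uRv, uRw, vRu, vRv, vRw, wRu, wRv, wRw
Branch closes: a and not a both at u.
Every branch closes (one shown): unsatisfiable in S5.
S4-tableau for the formula:
1. not (Dia Box (not c or not (c and a)) implies (not c or not (c and a))) and Dia not a, u
2. not (Dia Box (not c or not (c and a)) implies (not c or not (c and a))), u
3. Dia not a, u
4. Dia Box (not c or not (c and a)), u
5. not (not c or not (c and a)), u
6. c, u
7. c and a, u
8. a, u
9. not a, v
10. Box (not c or not (c and a)), w
11. not c or not (c and a), w
12. not (c and a), w
13. not a, w
Accessibility: uRu, uRv, uRw, vRv, wRw
Complete open branch: satisfiable in S4, hence also in K, T (this S4-model is also a K-model and a T-model).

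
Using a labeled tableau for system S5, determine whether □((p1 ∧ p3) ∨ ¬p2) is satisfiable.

1. □((p1 ∧ p3) ∨ ¬p2), u
2. (p1 ∧ p3) ∨ ¬p2, u
3. ¬p2, u
Accessibility: uRu

Satisfiable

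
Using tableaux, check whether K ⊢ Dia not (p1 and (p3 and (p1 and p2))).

Tableau for the negation not Dia not (p1 and (p3 and (p1 and p2))):
1. not Dia not (p1 and (p3 and (p1 and p2))), 0
The negation has an open branch (countermodel exists).

Invalid (countermodel exists)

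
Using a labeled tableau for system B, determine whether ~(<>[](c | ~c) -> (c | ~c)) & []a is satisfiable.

Unsatisfiable

1. ~(<>[](c | ~c) -> (c | ~c)) & []a, 0
2. ~(<>[](c | ~c) -> (c | ~c)), 0
3. []a, 0
4. <>[](c | ~c), 0
5. ~(c | ~c), 0
6. ~c, 0
7. c, 0
Accessibility: 0R0
Branch closes: c and ~c both at 0.
(One branch shown.) All branches close.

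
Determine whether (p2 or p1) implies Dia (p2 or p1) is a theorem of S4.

Yes, valid

Tableau for the negation not ((p2 or p1) implies Dia (p2 or p1)):
1. not ((p2 or p1) implies Dia (p2 or p1)), 0
2. p2 or p1, 0
3. not Dia (p2 or p1), 0
4. not (p2 or p1), 0
5. not p2, 0
6. not p1, 0
7. p1, 0
Accessibility: 0R0
Branch closes: p1 and not p1 both at 0.
All branches of the negation close; one closing branch shown above.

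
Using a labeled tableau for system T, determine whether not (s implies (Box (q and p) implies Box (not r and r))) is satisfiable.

1. not (s implies (Box (q and p) implies Box (not r and r))), w0
2. s, w0
3. not (Box (q and p) implies Box (not r and r)), w0
4. Box (q and p), w0
5. not Box (not r and r), w0
6. q and p, w0
7. q, w0
8. p, w0
9. not (not r and r), w1
10. q and p, w1
11. q, w1
12. p, w1
13. not r, w1
Accessibility: w0Rw0, w0Rw1, w1Rw1

Yes, satisfiable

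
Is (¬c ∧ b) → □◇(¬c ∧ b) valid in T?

Tableau for the negation ¬((¬c ∧ b) → □◇(¬c ∧ b)):
1. ¬((¬c ∧ b) → □◇(¬c ∧ b)), 0
2. ¬c ∧ b, 0
3. ¬□◇(¬c ∧ b), 0
4. ¬c, 0
5. b, 0
6. ¬◇(¬c ∧ b), 1
7. ¬(¬c ∧ b), 1
8. ¬b, 1
Accessibility: 0R0, 0R1, 1R1
The negation has an open branch (countermodel exists).

No, not valid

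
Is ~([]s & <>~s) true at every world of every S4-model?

Tableau for the negation []s & <>~s:
1. []s & <>~s, u
2. []s, u
3. <>~s, u
4. s, u
5. ~s, v
6. s, v
Accessibility: uRu, uRv, vRv
Branch closes: s and ~s both at v.
All branches of the negation close; one closing branch shown above.

Valid in S4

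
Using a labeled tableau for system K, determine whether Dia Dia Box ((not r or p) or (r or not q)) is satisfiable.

Satisfiable

1. Dia Dia Box ((not r or p) or (r or not q)), 0
2. Dia Box ((not r or p) or (r or not q)), 1
3. Box ((not r or p) or (r or not q)), 2
Accessibility: 0R1, 1R2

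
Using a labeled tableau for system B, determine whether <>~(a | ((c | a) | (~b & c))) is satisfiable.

Satisfiable

1. <>~(a | ((c | a) | (~b & c))), u
2. ~(a | ((c | a) | (~b & c))), v
3. ~a, v
4. ~((c | a) | (~b & c)), v
5. ~(c | a), v
6. ~(~b & c), v
7. ~c, v
Accessibility: uRu, uRv, vRu, vRv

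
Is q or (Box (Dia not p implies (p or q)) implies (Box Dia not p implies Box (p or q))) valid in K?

Yes, valid

Tableau for the negation not (q or (Box (Dia not p implies (p or q)) implies (Box Dia not p implies Box (p or q)))):
1. not (q or (Box (Dia not p implies (p or q)) implies (Box Dia not p implies Box (p or q)))), u
2. not q, u
3. not (Box (Dia not p implies (p or q)) implies (Box Dia not p implies Box (p or q))), u
4. Box (Dia not p implies (p or q)), u
5. not (Box Dia not p implies Box (p or q)), u
6. Box Dia not p, u
7. not Box (p or q), u
8. not (p or q), v
9. not p, v
10. not q, v
11. Dia not p implies (p or q), v
12. Dia not p, v
13. not Dia not p, v
14. not p, w
15. p, w
Accessibility: uRv, vRw
Branch closes: p and not p both at w.
All branches of the negation close; one closing branch shown above.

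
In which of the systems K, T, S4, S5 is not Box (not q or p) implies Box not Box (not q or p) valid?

S5-tableau for the negation not (not Box (not q or p) implies Box not Box (not q or p)):
1. not (not Box (not q or p) implies Box not Box (not q or p)), 0
2. not Box (not q or p), 0   [neg-implies-rule on 1]
3. not Box not Box (not q or p), 0   [neg-implies-rule on 1]
4. not (not q or p), 1   [neg-Box-rule on 2: fresh world 1, 0R1]
5. q, 1   [neg-or-rule on 4]
6. not p, 1   [neg-or-rule on 4]
7. Box (not q or p), 2   [neg-Box-rule on 3: fresh world 2, 0R2]
8. not q or p, 0   [Box-rule on 7 via 2R0]
9. not q or p, 1   [Box-rule on 7 via 2R1]
10. not q or p, 2   [Box-rule on 7 via 2R2]
11. p, 0   [or-rule on 8 (branches; this branch)]
12. p, 1   [or-rule on 9 (branches; this branch)]
Accessibility: 0R0, 0R1, 0R2, 1R0, 1R1, 1R2, 2R0, 2R1, 2R2
Branch closes: p and not p both at 1.
Every branch closes (one shown): valid in S5.
S4-tableau for the negation not (not Box (not q or p) implies Box not Box (not q or p)):
1. not (not Box (not q or p) implies Box not Box (not q or p)), 0
2. not Box (not q or p), 0   [neg-implies-rule on 1]
3. not Box not Box (not q or p), 0   [neg-implies-rule on 1]
4. not (not q or p), 1   [neg-Box-rule on 2: fresh world 1, 0R1]
5. q, 1   [neg-or-rule on 4]
6. not p, 1   [neg-or-rule on 4]
7. Box (not q or p), 2   [neg-Box-rule on 3: fresh world 2, 0R2]
8. not q or p, 2   [Box-rule on 7 via 2R2]
9. p, 2   [or-rule on 8 (branches; this branch)]
Accessibility: 0R0, 0R1, 0R2, 1R1, 2R2
Complete open branch: countermodel on an S4-frame, so not valid in S4, nor in K, T (the same frame is also a K-frame and a T-frame).

S5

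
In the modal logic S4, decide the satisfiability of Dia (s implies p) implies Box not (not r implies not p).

Yes, satisfiable

1. Dia (s implies p) implies Box not (not r implies not p), w0
2. Box not (not r implies not p), w0   [implies-rule on 1 (branches; this branch)]
3. not (not r implies not p), w0   [Box-rule on 2 via w0Rw0]
4. not r, w0   [neg-implies-rule on 3]
5. p, w0   [neg-implies-rule on 3]
Accessibility: w0Rw0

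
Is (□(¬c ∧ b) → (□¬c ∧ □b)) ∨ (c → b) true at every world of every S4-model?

Valid

Tableau for the negation ¬((□(¬c ∧ b) → (□¬c ∧ □b)) ∨ (c → b)):
1. ¬((□(¬c ∧ b) → (□¬c ∧ □b)) ∨ (c → b)), u
2. ¬(□(¬c ∧ b) → (□¬c ∧ □b)), u
3. ¬(c → b), u
4. □(¬c ∧ b), u
5. ¬(□¬c ∧ □b), u
6. c, u
7. ¬b, u
8. ¬c ∧ b, u
9. ¬c, u
10. b, u
Accessibility: uRu
Branch closes: c and ¬c both at u.
All branches of the negation close; one closing branch shown above.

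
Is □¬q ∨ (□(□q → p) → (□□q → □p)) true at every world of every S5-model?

Tableau for the negation ¬(□¬q ∨ (□(□q → p) → (□□q → □p))):
1. ¬(□¬q ∨ (□(□q → p) → (□□q → □p))), w0
2. ¬□¬q, w0   [¬∨-rule on 1]
3. ¬(□(□q → p) → (□□q → □p)), w0   [¬∨-rule on 1]
4. □(□q → p), w0   [¬→-rule on 3]
5. ¬(□□q → □p), w0   [¬→-rule on 3]
6. □□q, w0   [¬→-rule on 5]
7. ¬□p, w0   [¬→-rule on 5]
8. □q → p, w0   [□-rule on 4 via w0Rw0]
9. □q, w0   [□-rule on 6 via w0Rw0]
10. q, w0   [□-rule on 9 via w0Rw0]
11. p, w0   [→-rule on 8 (branches; this branch)]
12. q, w1   [¬□-rule on 2: fresh world w1, w0Rw1]
13. □q → p, w1   [□-rule on 4 via w0Rw1]
14. □q, w1   [□-rule on 6 via w0Rw1]
15. p, w1   [→-rule on 13 (branches; this branch)]
16. ¬p, w2   [¬□-rule on 7: fresh world w2, w0Rw2]
17. □q → p, w2   [□-rule on 4 via w0Rw2]
18. □q, w2   [□-rule on 6 via w0Rw2]
19. q, w2   [□-rule on 9 via w0Rw2]
20. ¬□q, w2   [→-rule on 17 (branches; this branch)]
21. ¬q, w3   [¬□-rule on 20: fresh world w3, w2Rw3]
22. □q → p, w3   [□-rule on 4 via w0Rw3]
23. □q, w3   [□-rule on 6 via w0Rw3]
24. q, w3   [□-rule on 9 via w0Rw3]
Accessibility: w0Rw0, w0Rw1, w0Rw2, w0Rw3, w1Rw0, w1Rw1, w1Rw2, w1Rw3, w2Rw0, w2Rw1, w2Rw2, w2Rw3, w3Rw0, w3Rw1, w3Rw2, w3Rw3
Branch closes: q and ¬q both at w3.
All branches of the negation close; one closing branch shown above.

Valid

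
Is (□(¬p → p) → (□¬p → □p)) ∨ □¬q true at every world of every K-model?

Tableau for the negation ¬((□(¬p → p) → (□¬p → □p)) ∨ □¬q):
1. ¬((□(¬p → p) → (□¬p → □p)) ∨ □¬q), u
2. ¬(□(¬p → p) → (□¬p → □p)), u   [¬∨-rule on 1]
3. ¬□¬q, u   [¬∨-rule on 1]
4. □(¬p → p), u   [¬→-rule on 2]
5. ¬(□¬p → □p), u   [¬→-rule on 2]
6. □¬p, u   [¬→-rule on 5]
7. ¬□p, u   [¬→-rule on 5]
8. q, v   [¬□-rule on 3: fresh world v, uRv]
9. ¬p → p, v   [□-rule on 4 via uRv]
10. ¬p, v   [□-rule on 6 via uRv]
11. p, v   [→-rule on 9 (branches; this branch)]
Accessibility: uRv
Branch closes: p and ¬p both at v.
All branches of the negation close; one closing branch shown above.

Valid in K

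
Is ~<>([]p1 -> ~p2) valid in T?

Not valid

Tableau for the negation <>([]p1 -> ~p2):
1. <>([]p1 -> ~p2), w0
2. []p1 -> ~p2, w1
3. ~p2, w1
Accessibility: w0Rw0, w0Rw1, w1Rw1
The negation has an open branch (countermodel exists).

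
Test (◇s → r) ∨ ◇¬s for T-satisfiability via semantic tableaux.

Satisfiable

1. (◇s → r) ∨ ◇¬s, 0
2. ◇¬s, 0
3. ¬s, 1
Accessibility: 0R0, 0R1, 1R1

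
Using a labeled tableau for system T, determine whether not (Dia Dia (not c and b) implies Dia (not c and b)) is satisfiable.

Satisfiable (open branch found)

1. not (Dia Dia (not c and b) implies Dia (not c and b)), u
2. Dia Dia (not c and b), u
3. not Dia (not c and b), u
4. not (not c and b), u
5. not b, u
6. Dia (not c and b), v
7. not (not c and b), v
8. not b, v
9. not c and b, w
10. not c, w
11. b, w
Accessibility: uRu, uRv, vRv, vRw, wRw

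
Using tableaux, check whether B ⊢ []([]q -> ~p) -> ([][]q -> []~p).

Tableau for the negation ~([]([]q -> ~p) -> ([][]q -> []~p)):
1. ~([]([]q -> ~p) -> ([][]q -> []~p)), 0
2. []([]q -> ~p), 0
3. ~([][]q -> []~p), 0
4. [][]q, 0
5. ~[]~p, 0
6. []q -> ~p, 0
7. []q, 0
8. q, 0
9. ~[]q, 0
10. p, 1
11. []q -> ~p, 1
12. []q, 1
13. q, 1
14. ~[]q, 1
15. ~q, 2
16. []q -> ~p, 2
17. []q, 2
18. q, 2
Accessibility: 0R0, 0R1, 0R2, 1R0, 1R1, 2R0, 2R2
Branch closes: q and ~q both at 2.
Every branch of the negation's tableau closes; the branch above is one of them.

Valid in B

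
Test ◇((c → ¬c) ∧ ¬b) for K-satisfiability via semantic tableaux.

1. ◇((c → ¬c) ∧ ¬b), 0
2. (c → ¬c) ∧ ¬b, 1
3. c → ¬c, 1
4. ¬b, 1
5. ¬c, 1
Accessibility: 0R1

Satisfiable (open branch found)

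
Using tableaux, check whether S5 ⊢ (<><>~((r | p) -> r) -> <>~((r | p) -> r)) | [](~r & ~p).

Yes, valid

Tableau for the negation ~((<><>~((r | p) -> r) -> <>~((r | p) -> r)) | [](~r & ~p)):
1. ~((<><>~((r | p) -> r) -> <>~((r | p) -> r)) | [](~r & ~p)), u
2. ~(<><>~((r | p) -> r) -> <>~((r | p) -> r)), u
3. ~[](~r & ~p), u
4. <><>~((r | p) -> r), u
5. ~<>~((r | p) -> r), u
6. (r | p) -> r, u
7. ~(r | p), u
8. ~r, u
9. ~p, u
10. ~(~r & ~p), v
11. (r | p) -> r, v
12. p, v
13. r, v
14. <>~((r | p) -> r), w
15. (r | p) -> r, w
16. ~(r | p), w
17. ~r, w
18. ~p, w
19. ~((r | p) -> r), x
20. r | p, x
21. ~r, x
22. (r | p) -> r, x
23. p, x
24. ~(r | p), x
25. ~p, x
Accessibility: uRu, uRv, uRw, uRx, vRu, vRv, vRw, vRx, wRu, wRv, wRw, wRx, xRu, xRv, xRw, xRx
Branch closes: p and ~p both at x.
Every branch of the negation's tableau closes; the branch above is one of them.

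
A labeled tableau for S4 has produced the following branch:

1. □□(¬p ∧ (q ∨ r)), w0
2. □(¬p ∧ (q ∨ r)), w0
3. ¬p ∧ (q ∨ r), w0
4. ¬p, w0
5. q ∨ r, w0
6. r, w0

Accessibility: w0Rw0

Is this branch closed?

Not closed

There is no literal clash: for every atom and world, at most one sign appears.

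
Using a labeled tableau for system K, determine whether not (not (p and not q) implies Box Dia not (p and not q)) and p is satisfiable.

1. not (not (p and not q) implies Box Dia not (p and not q)) and p, 0
2. not (not (p and not q) implies Box Dia not (p and not q)), 0
3. p, 0
4. not (p and not q), 0
5. not Box Dia not (p and not q), 0
6. q, 0
7. not Dia not (p and not q), 1
Accessibility: 0R1

Satisfiable (open branch found)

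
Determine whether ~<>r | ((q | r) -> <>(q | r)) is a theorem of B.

Valid

Tableau for the negation ~(~<>r | ((q | r) -> <>(q | r))):
1. ~(~<>r | ((q | r) -> <>(q | r))), u
2. <>r, u
3. ~((q | r) -> <>(q | r)), u
4. q | r, u
5. ~<>(q | r), u
6. ~(q | r), u
7. ~q, u
8. ~r, u
9. r, u
Accessibility: uRu
Branch closes: r and ~r both at u.
Every branch of the negation's tableau closes; the branch above is one of them.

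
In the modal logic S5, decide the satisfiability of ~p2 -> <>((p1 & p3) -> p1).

Satisfiable (open branch found)

1. ~p2 -> <>((p1 & p3) -> p1), 0
2. <>((p1 & p3) -> p1), 0
3. (p1 & p3) -> p1, 1
4. p1, 1
Accessibility: 0R0, 0R1, 1R0, 1R1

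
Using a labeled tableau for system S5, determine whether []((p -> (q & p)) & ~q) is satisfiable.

Satisfiable (open branch found)

1. []((p -> (q & p)) & ~q), w0
2. (p -> (q & p)) & ~q, w0
3. p -> (q & p), w0
4. ~q, w0
5. ~p, w0
Accessibility: w0Rw0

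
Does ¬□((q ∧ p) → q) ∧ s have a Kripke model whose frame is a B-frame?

1. ¬□((q ∧ p) → q) ∧ s, u
2. ¬□((q ∧ p) → q), u
3. s, u
4. ¬((q ∧ p) → q), v
5. q ∧ p, v
6. ¬q, v
7. q, v
8. p, v
Accessibility: uRu, uRv, vRu, vRv
Branch closes: q and ¬q both at v.
(One branch shown.) All branches close.

Unsatisfiable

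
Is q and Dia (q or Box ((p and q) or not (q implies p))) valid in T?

Tableau for the negation not (q and Dia (q or Box ((p and q) or not (q implies p)))):
1. not (q and Dia (q or Box ((p and q) or not (q implies p)))), w0
2. not Dia (q or Box ((p and q) or not (q implies p))), w0   [neg-and-rule on 1 (branches; this branch)]
3. not (q or Box ((p and q) or not (q implies p))), w0   [neg-Dia-rule on 2 via w0Rw0]
4. not q, w0   [neg-or-rule on 3]
5. not Box ((p and q) or not (q implies p)), w0   [neg-or-rule on 3]
6. not ((p and q) or not (q implies p)), w1   [neg-Box-rule on 5: fresh world w1, w0Rw1]
7. not (p and q), w1   [neg-or-rule on 6]
8. q implies p, w1   [neg-or-rule on 6]
9. not (q or Box ((p and q) or not (q implies p))), w1   [neg-Dia-rule on 2 via w0Rw1]
10. not q, w1   [neg-or-rule on 9]
11. not Box ((p and q) or not (q implies p)), w1   [neg-or-rule on 9]
12. p, w1   [implies-rule on 8 (branches; this branch)]
13. not ((p and q) or not (q implies p)), w2   [neg-Box-rule on 11: fresh world w2, w1Rw2]
14. not (p and q), w2   [neg-or-rule on 13]
15. q implies p, w2   [neg-or-rule on 13]
16. not q, w2   [neg-and-rule on 14 (branches; this branch)]
17. p, w2   [implies-rule on 15 (branches; this branch)]
Accessibility: w0Rw0, w0Rw1, w1Rw1, w1Rw2, w2Rw2
The negation has an open branch (countermodel exists).

Invalid (countermodel exists)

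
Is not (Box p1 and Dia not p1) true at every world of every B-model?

Valid in B

Tableau for the negation Box p1 and Dia not p1:
1. Box p1 and Dia not p1, w0
2. Box p1, w0
3. Dia not p1, w0
4. p1, w0
5. not p1, w1
6. p1, w1
Accessibility: w0Rw0, w0Rw1, w1Rw0, w1Rw1
Branch closes: p1 and not p1 both at w1.
Every branch of the negation's tableau closes; the branch above is one of them.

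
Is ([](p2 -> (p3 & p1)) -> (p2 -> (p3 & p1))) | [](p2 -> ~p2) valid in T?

Tableau for the negation ~(([](p2 -> (p3 & p1)) -> (p2 -> (p3 & p1))) | [](p2 -> ~p2)):
1. ~(([](p2 -> (p3 & p1)) -> (p2 -> (p3 & p1))) | [](p2 -> ~p2)), 0
2. ~([](p2 -> (p3 & p1)) -> (p2 -> (p3 & p1))), 0   [~|-rule on 1]
3. ~[](p2 -> ~p2), 0   [~|-rule on 1]
4. [](p2 -> (p3 & p1)), 0   [~->-rule on 2]
5. ~(p2 -> (p3 & p1)), 0   [~->-rule on 2]
6. p2, 0   [~->-rule on 5]
7. ~(p3 & p1), 0   [~->-rule on 5]
8. p2 -> (p3 & p1), 0   [[]-rule on 4 via 0R0]
9. ~p1, 0   [~&-rule on 7 (branches; this branch)]
10. p3 & p1, 0   [->-rule on 8 (branches; this branch)]
11. p3, 0   [&-rule on 10]
12. p1, 0   [&-rule on 10]
Accessibility: 0R0
Branch closes: p1 and ~p1 both at 0.
Every branch of the negation's tableau closes; the branch above is one of them.

Valid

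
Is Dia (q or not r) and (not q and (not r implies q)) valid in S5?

Tableau for the negation not (Dia (q or not r) and (not q and (not r implies q))):
1. not (Dia (q or not r) and (not q and (not r implies q))), u
2. not (not q and (not r implies q)), u
3. not (not r implies q), u
4. not r, u
5. not q, u
Accessibility: uRu
The negation has an open branch (countermodel exists).

No, not valid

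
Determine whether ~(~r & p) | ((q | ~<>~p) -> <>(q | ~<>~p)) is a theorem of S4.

Valid in S4

Tableau for the negation ~(~(~r & p) | ((q | ~<>~p) -> <>(q | ~<>~p))):
1. ~(~(~r & p) | ((q | ~<>~p) -> <>(q | ~<>~p))), u
2. ~r & p, u
3. ~((q | ~<>~p) -> <>(q | ~<>~p)), u
4. ~r, u
5. p, u
6. q | ~<>~p, u
7. ~<>(q | ~<>~p), u
8. ~(q | ~<>~p), u
9. ~q, u
10. <>~p, u
11. ~<>~p, u
12. ~p, v
13. ~(q | ~<>~p), v
14. ~q, v
15. <>~p, v
16. p, v
Accessibility: uRu, uRv, vRv
Branch closes: p and ~p both at v.
Every branch of the negation's tableau closes; the branch above is one of them.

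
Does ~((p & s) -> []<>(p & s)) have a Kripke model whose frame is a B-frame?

1. ~((p & s) -> []<>(p & s)), w0
2. p & s, w0
3. ~[]<>(p & s), w0
4. p, w0
5. s, w0
6. ~<>(p & s), w1
7. ~(p & s), w0
8. ~(p & s), w1
9. ~s, w0
Accessibility: w0Rw0, w0Rw1, w1Rw0, w1Rw1
Branch closes: s and ~s both at w0.
All branches of the tableau close; one closing branch shown above.

Unsatisfiable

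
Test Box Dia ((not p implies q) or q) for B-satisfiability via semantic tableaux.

Satisfiable (open branch found)

1. Box Dia ((not p implies q) or q), 0
2. Dia ((not p implies q) or q), 0
3. (not p implies q) or q, 1
4. Dia ((not p implies q) or q), 1
5. q, 1
6. (not p implies q) or q, 2
7. q, 2
Accessibility: 0R0, 0R1, 1R0, 1R1, 1R2, 2R1, 2R2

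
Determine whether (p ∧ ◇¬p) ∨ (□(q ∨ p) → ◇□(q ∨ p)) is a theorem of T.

Valid

Tableau for the negation ¬((p ∧ ◇¬p) ∨ (□(q ∨ p) → ◇□(q ∨ p))):
1. ¬((p ∧ ◇¬p) ∨ (□(q ∨ p) → ◇□(q ∨ p))), 0
2. ¬(p ∧ ◇¬p), 0   [¬∨-rule on 1]
3. ¬(□(q ∨ p) → ◇□(q ∨ p)), 0   [¬∨-rule on 1]
4. □(q ∨ p), 0   [¬→-rule on 3]
5. ¬◇□(q ∨ p), 0   [¬→-rule on 3]
6. q ∨ p, 0   [□-rule on 4 via 0R0]
7. ¬□(q ∨ p), 0   [¬◇-rule on 5 via 0R0]
8. ¬◇¬p, 0   [¬∧-rule on 2 (branches; this branch)]
9. p, 0   [¬◇-rule on 8 via 0R0]
10. ¬(q ∨ p), 1   [¬□-rule on 7: fresh world 1, 0R1]
11. ¬q, 1   [¬∨-rule on 10]
12. ¬p, 1   [¬∨-rule on 10]
13. q ∨ p, 1   [□-rule on 4 via 0R1]
14. ¬□(q ∨ p), 1   [¬◇-rule on 5 via 0R1]
15. p, 1   [¬◇-rule on 8 via 0R1]
Accessibility: 0R0, 0R1, 1R1
Branch closes: p and ¬p both at 1.
All branches of the negation close; one closing branch shown above.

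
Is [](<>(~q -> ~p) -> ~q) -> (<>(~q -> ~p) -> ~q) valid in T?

Tableau for the negation ~([](<>(~q -> ~p) -> ~q) -> (<>(~q -> ~p) -> ~q)):
1. ~([](<>(~q -> ~p) -> ~q) -> (<>(~q -> ~p) -> ~q)), w0
2. [](<>(~q -> ~p) -> ~q), w0
3. ~(<>(~q -> ~p) -> ~q), w0
4. <>(~q -> ~p), w0
5. q, w0
6. <>(~q -> ~p) -> ~q, w0
7. ~<>(~q -> ~p), w0
8. ~(~q -> ~p), w0
9. ~q, w0
10. p, w0
Accessibility: w0Rw0
Branch closes: q and ~q both at w0.
All branches of the negation close; one closing branch shown above.

Valid in T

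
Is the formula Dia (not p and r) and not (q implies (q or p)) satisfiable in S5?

1. Dia (not p and r) and not (q implies (q or p)), 0
2. Dia (not p and r), 0
3. not (q implies (q or p)), 0
4. q, 0
5. not (q or p), 0
6. not q, 0
7. not p, 0
Accessibility: 0R0
Branch closes: q and not q both at 0.
(One branch shown.) All branches close.

Unsatisfiable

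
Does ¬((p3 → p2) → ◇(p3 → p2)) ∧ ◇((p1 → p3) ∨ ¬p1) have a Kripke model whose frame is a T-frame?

Unsatisfiable

1. ¬((p3 → p2) → ◇(p3 → p2)) ∧ ◇((p1 → p3) ∨ ¬p1), u
2. ¬((p3 → p2) → ◇(p3 → p2)), u
3. ◇((p1 → p3) ∨ ¬p1), u
4. p3 → p2, u
5. ¬◇(p3 → p2), u
6. ¬(p3 → p2), u
7. p3, u
8. ¬p2, u
9. p2, u
Accessibility: uRu
Branch closes: p2 and ¬p2 both at u.
(One branch shown.) All branches close.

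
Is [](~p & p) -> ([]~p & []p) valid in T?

Valid

Tableau for the negation ~([](~p & p) -> ([]~p & []p)):
1. ~([](~p & p) -> ([]~p & []p)), u
2. [](~p & p), u
3. ~([]~p & []p), u
4. ~p & p, u
5. ~p, u
6. p, u
Accessibility: uRu
Branch closes: p and ~p both at u.
Every branch of the negation's tableau closes; the branch above is one of them.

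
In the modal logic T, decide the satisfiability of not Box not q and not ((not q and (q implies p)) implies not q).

Unsatisfiable

1. not Box not q and not ((not q and (q implies p)) implies not q), 0
2. not Box not q, 0
3. not ((not q and (q implies p)) implies not q), 0
4. not q and (q implies p), 0
5. q, 0
6. not q, 0
7. q implies p, 0
Accessibility: 0R0
Branch closes: q and not q both at 0.
All branches of the tableau close; one closing branch shown above.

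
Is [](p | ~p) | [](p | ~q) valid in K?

Tableau for the negation ~([](p | ~p) | [](p | ~q)):
1. ~([](p | ~p) | [](p | ~q)), 0
2. ~[](p | ~p), 0
3. ~[](p | ~q), 0
4. ~(p | ~p), 1
5. ~p, 1
6. p, 1
Accessibility: 0R1
Branch closes: p and ~p both at 1.
All branches of the negation close; one closing branch shown above.

Valid in K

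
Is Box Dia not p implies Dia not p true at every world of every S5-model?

Tableau for the negation not (Box Dia not p implies Dia not p):
1. not (Box Dia not p implies Dia not p), w0
2. Box Dia not p, w0
3. not Dia not p, w0
4. Dia not p, w0
5. p, w0
6. not p, w1
7. Dia not p, w1
8. p, w1
Accessibility: w0Rw0, w0Rw1, w1Rw0, w1Rw1
Branch closes: p and not p both at w1.
Every branch of the negation's tableau closes; the branch above is one of them.

Yes, valid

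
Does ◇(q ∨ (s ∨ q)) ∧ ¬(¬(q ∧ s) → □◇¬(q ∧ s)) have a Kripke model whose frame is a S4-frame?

1. ◇(q ∨ (s ∨ q)) ∧ ¬(¬(q ∧ s) → □◇¬(q ∧ s)), w0
2. ◇(q ∨ (s ∨ q)), w0   [∧-rule on 1]
3. ¬(¬(q ∧ s) → □◇¬(q ∧ s)), w0   [∧-rule on 1]
4. ¬(q ∧ s), w0   [¬→-rule on 3]
5. ¬□◇¬(q ∧ s), w0   [¬→-rule on 3]
6. ¬s, w0   [¬∧-rule on 4 (branches; this branch)]
7. q ∨ (s ∨ q), w1   [◇-rule on 2: fresh world w1, w0Rw1]
8. s ∨ q, w1   [∨-rule on 7 (branches; this branch)]
9. q, w1   [∨-rule on 8 (branches; this branch)]
10. ¬◇¬(q ∧ s), w2   [¬□-rule on 5: fresh world w2, w0Rw2]
11. q ∧ s, w2   [¬◇-rule on 10 via w2Rw2]
12. q, w2   [∧-rule on 11]
13. s, w2   [∧-rule on 11]
Accessibility: w0Rw0, w0Rw1, w0Rw2, w1Rw1, w2Rw2

Yes, satisfiable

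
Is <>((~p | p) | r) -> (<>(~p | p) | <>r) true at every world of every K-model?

Valid in K

Tableau for the negation ~(<>((~p | p) | r) -> (<>(~p | p) | <>r)):
1. ~(<>((~p | p) | r) -> (<>(~p | p) | <>r)), u
2. <>((~p | p) | r), u   [~->-rule on 1]
3. ~(<>(~p | p) | <>r), u   [~->-rule on 1]
4. ~<>(~p | p), u   [~|-rule on 3]
5. ~<>r, u   [~|-rule on 3]
6. (~p | p) | r, v   [<>-rule on 2: fresh world v, uRv]
7. ~(~p | p), v   [~<>-rule on 4 via uRv]
8. p, v   [~|-rule on 7]
9. ~p, v   [~|-rule on 7]
Accessibility: uRv
Branch closes: p and ~p both at v.
Every branch of the negation's tableau closes; the branch above is one of them.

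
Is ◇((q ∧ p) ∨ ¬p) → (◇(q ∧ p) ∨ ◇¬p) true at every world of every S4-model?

Valid in S4

Tableau for the negation ¬(◇((q ∧ p) ∨ ¬p) → (◇(q ∧ p) ∨ ◇¬p)):
1. ¬(◇((q ∧ p) ∨ ¬p) → (◇(q ∧ p) ∨ ◇¬p)), u
2. ◇((q ∧ p) ∨ ¬p), u   [¬→-rule on 1]
3. ¬(◇(q ∧ p) ∨ ◇¬p), u   [¬→-rule on 1]
4. ¬◇(q ∧ p), u   [¬∨-rule on 3]
5. ¬◇¬p, u   [¬∨-rule on 3]
6. ¬(q ∧ p), u   [¬◇-rule on 4 via uRu]
7. p, u   [¬◇-rule on 5 via uRu]
8. ¬q, u   [¬∧-rule on 6 (branches; this branch)]
9. (q ∧ p) ∨ ¬p, v   [◇-rule on 2: fresh world v, uRv]
10. ¬(q ∧ p), v   [¬◇-rule on 4 via uRv]
11. p, v   [¬◇-rule on 5 via uRv]
12. q ∧ p, v   [∨-rule on 9 (branches; this branch)]
13. q, v   [∧-rule on 12]
14. ¬p, v   [¬∧-rule on 10 (branches; this branch)]
Accessibility: uRu, uRv, vRv
Branch closes: p and ¬p both at v.
All branches of the negation close; one closing branch shown above.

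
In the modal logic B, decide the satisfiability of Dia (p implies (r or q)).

1. Dia (p implies (r or q)), 0
2. p implies (r or q), 1   [Dia-rule on 1: fresh world 1, 0R1]
3. r or q, 1   [implies-rule on 2 (branches; this branch)]
4. q, 1   [or-rule on 3 (branches; this branch)]
Accessibility: 0R0, 0R1, 1R0, 1R1

Satisfiable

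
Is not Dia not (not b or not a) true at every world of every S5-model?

Tableau for the negation Dia not (not b or not a):
1. Dia not (not b or not a), w0
2. not (not b or not a), w1   [Dia-rule on 1: fresh world w1, w0Rw1]
3. b, w1   [neg-or-rule on 2]
4. a, w1   [neg-or-rule on 2]
Accessibility: w0Rw0, w0Rw1, w1Rw0, w1Rw1
The negation has an open branch (countermodel exists).

Invalid (countermodel exists)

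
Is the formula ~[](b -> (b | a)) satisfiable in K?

Unsatisfiable (every branch closes)

1. ~[](b -> (b | a)), w0
2. ~(b -> (b | a)), w1   [~[]-rule on 1: fresh world w1, w0Rw1]
3. b, w1   [~->-rule on 2]
4. ~(b | a), w1   [~->-rule on 2]
5. ~b, w1   [~|-rule on 4]
6. ~a, w1   [~|-rule on 4]
Accessibility: w0Rw1
Branch closes: b and ~b both at w1.
All branches of the tableau close; one closing branch shown above.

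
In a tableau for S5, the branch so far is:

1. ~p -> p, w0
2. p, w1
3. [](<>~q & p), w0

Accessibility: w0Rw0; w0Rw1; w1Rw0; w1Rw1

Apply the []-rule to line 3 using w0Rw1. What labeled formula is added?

<>~q & p, w1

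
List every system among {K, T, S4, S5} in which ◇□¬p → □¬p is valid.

S5

S5-tableau for the negation ¬(◇□¬p → □¬p):
1. ¬(◇□¬p → □¬p), 0
2. ◇□¬p, 0   [¬→-rule on 1]
3. ¬□¬p, 0   [¬→-rule on 1]
4. □¬p, 1   [◇-rule on 2: fresh world 1, 0R1]
5. ¬p, 0   [□-rule on 4 via 1R0]
6. ¬p, 1   [□-rule on 4 via 1R1]
7. p, 2   [¬□-rule on 3: fresh world 2, 0R2]
8. ¬p, 2   [□-rule on 4 via 1R2]
Accessibility: 0R0, 0R1, 0R2, 1R0, 1R1, 1R2, 2R0, 2R1, 2R2
Branch closes: p and ¬p both at 2.
Every branch closes (one shown): valid in S5.
S4-tableau for the negation ¬(◇□¬p → □¬p):
1. ¬(◇□¬p → □¬p), 0
2. ◇□¬p, 0   [¬→-rule on 1]
3. ¬□¬p, 0   [¬→-rule on 1]
4. □¬p, 1   [◇-rule on 2: fresh world 1, 0R1]
5. ¬p, 1   [□-rule on 4 via 1R1]
6. p, 2   [¬□-rule on 3: fresh world 2, 0R2]
Accessibility: 0R0, 0R1, 0R2, 1R1, 2R2
Complete open branch: countermodel on an S4-frame, so not valid in S4, nor in K, T (the same frame is also a K-frame and a T-frame).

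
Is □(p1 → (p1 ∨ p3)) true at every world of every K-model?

Tableau for the negation ¬□(p1 → (p1 ∨ p3)):
1. ¬□(p1 → (p1 ∨ p3)), 0
2. ¬(p1 → (p1 ∨ p3)), 1
3. p1, 1
4. ¬(p1 ∨ p3), 1
5. ¬p1, 1
6. ¬p3, 1
Accessibility: 0R1
Branch closes: p1 and ¬p1 both at 1.
All branches of the negation close; one closing branch shown above.

Valid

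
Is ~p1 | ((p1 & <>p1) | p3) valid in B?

Tableau for the negation ~(~p1 | ((p1 & <>p1) | p3)):
1. ~(~p1 | ((p1 & <>p1) | p3)), 0
2. p1, 0
3. ~((p1 & <>p1) | p3), 0
4. ~(p1 & <>p1), 0
5. ~p3, 0
6. ~<>p1, 0
7. ~p1, 0
Accessibility: 0R0
Branch closes: p1 and ~p1 both at 0.
All branches of the negation close; one closing branch shown above.

Yes, valid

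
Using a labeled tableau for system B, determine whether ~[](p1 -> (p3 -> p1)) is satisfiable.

No, unsatisfiable

1. ~[](p1 -> (p3 -> p1)), u
2. ~(p1 -> (p3 -> p1)), v
3. p1, v
4. ~(p3 -> p1), v
5. p3, v
6. ~p1, v
Accessibility: uRu, uRv, vRu, vRv
Branch closes: p1 and ~p1 both at v.
Every branch closes; the branch above is one of them.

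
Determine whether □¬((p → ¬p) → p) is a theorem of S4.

No, not valid

Tableau for the negation ¬□¬((p → ¬p) → p):
1. ¬□¬((p → ¬p) → p), 0
2. (p → ¬p) → p, 1
3. p, 1
Accessibility: 0R0, 0R1, 1R1
The negation has an open branch (countermodel exists).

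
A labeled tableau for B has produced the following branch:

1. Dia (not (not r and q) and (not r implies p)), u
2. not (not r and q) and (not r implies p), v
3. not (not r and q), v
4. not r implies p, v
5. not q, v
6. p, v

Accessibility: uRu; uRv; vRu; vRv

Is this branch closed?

Open

No world carries both an atom and its negation.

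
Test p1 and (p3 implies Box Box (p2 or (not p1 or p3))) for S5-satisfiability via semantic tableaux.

1. p1 and (p3 implies Box Box (p2 or (not p1 or p3))), w0
2. p1, w0
3. p3 implies Box Box (p2 or (not p1 or p3)), w0
4. Box Box (p2 or (not p1 or p3)), w0
5. Box (p2 or (not p1 or p3)), w0
6. p2 or (not p1 or p3), w0
7. not p1 or p3, w0
8. p3, w0
Accessibility: w0Rw0

Yes, satisfiable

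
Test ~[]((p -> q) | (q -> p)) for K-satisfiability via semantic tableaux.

1. ~[]((p -> q) | (q -> p)), u
2. ~((p -> q) | (q -> p)), v   [~[]-rule on 1: fresh world v, uRv]
3. ~(p -> q), v   [~|-rule on 2]
4. ~(q -> p), v   [~|-rule on 2]
5. p, v   [~->-rule on 3]
6. ~q, v   [~->-rule on 3]
7. q, v   [~->-rule on 4]
8. ~p, v   [~->-rule on 4]
Accessibility: uRv
Branch closes: q and ~q both at v.
(One branch shown.) All branches close.

Unsatisfiable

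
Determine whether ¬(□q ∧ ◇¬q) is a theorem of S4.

Tableau for the negation □q ∧ ◇¬q:
1. □q ∧ ◇¬q, u
2. □q, u   [∧-rule on 1]
3. ◇¬q, u   [∧-rule on 1]
4. q, u   [□-rule on 2 via uRu]
5. ¬q, v   [◇-rule on 3: fresh world v, uRv]
6. q, v   [□-rule on 2 via uRv]
Accessibility: uRu, uRv, vRv
Branch closes: q and ¬q both at v.
All branches of the negation close; one closing branch shown above.

Valid in S4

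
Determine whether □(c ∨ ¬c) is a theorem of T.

Tableau for the negation ¬□(c ∨ ¬c):
1. ¬□(c ∨ ¬c), u
2. ¬(c ∨ ¬c), v
3. ¬c, v
4. c, v
Accessibility: uRu, uRv, vRv
Branch closes: c and ¬c both at v.
All branches of the negation close; one closing branch shown above.

Valid in T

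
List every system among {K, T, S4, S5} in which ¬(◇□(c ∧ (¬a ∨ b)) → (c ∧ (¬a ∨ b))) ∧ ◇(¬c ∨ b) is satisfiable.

K, T, S4

S5-tableau for the formula:
1. ¬(◇□(c ∧ (¬a ∨ b)) → (c ∧ (¬a ∨ b))) ∧ ◇(¬c ∨ b), w0
2. ¬(◇□(c ∧ (¬a ∨ b)) → (c ∧ (¬a ∨ b))), w0
3. ◇(¬c ∨ b), w0
4. ◇□(c ∧ (¬a ∨ b)), w0
5. ¬(c ∧ (¬a ∨ b)), w0
6. ¬(¬a ∨ b), w0
7. a, w0
8. ¬b, w0
9. ¬c ∨ b, w1
10. b, w1
11. □(c ∧ (¬a ∨ b)), w2
12. c ∧ (¬a ∨ b), w0
13. c, w0
14. ¬a ∨ b, w0
15. c ∧ (¬a ∨ b), w1
16. c, w1
17. ¬a ∨ b, w1
18. c ∧ (¬a ∨ b), w2
19. c, w2
20. ¬a ∨ b, w2
21. b, w0
Accessibility: w0Rw0, w0Rw1, w0Rw2, w1Rw0, w1Rw1, w1Rw2, w2Rw0, w2Rw1, w2Rw2
Branch closes: b and ¬b both at w0.
Every branch closes (one shown): unsatisfiable in S5.
S4-tableau for the formula:
1. ¬(◇□(c ∧ (¬a ∨ b)) → (c ∧ (¬a ∨ b))) ∧ ◇(¬c ∨ b), w0
2. ¬(◇□(c ∧ (¬a ∨ b)) → (c ∧ (¬a ∨ b))), w0
3. ◇(¬c ∨ b), w0
4. ◇□(c ∧ (¬a ∨ b)), w0
5. ¬(c ∧ (¬a ∨ b)), w0
6. ¬(¬a ∨ b), w0
7. a, w0
8. ¬b, w0
9. ¬c ∨ b, w1
10. b, w1
11. □(c ∧ (¬a ∨ b)), w2
12. c ∧ (¬a ∨ b), w2
13. c, w2
14. ¬a ∨ b, w2
15. b, w2
Accessibility: w0Rw0, w0Rw1, w0Rw2, w1Rw1, w2Rw2
Complete open branch: satisfiable in S4, hence also in K, T (this S4-model is also a K-model and a T-model).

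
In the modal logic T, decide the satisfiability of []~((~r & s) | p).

1. []~((~r & s) | p), 0
2. ~((~r & s) | p), 0
3. ~(~r & s), 0
4. ~p, 0
5. ~s, 0
Accessibility: 0R0

Yes, satisfiable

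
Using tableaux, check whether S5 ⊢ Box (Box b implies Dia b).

Yes, valid

Tableau for the negation not Box (Box b implies Dia b):
1. not Box (Box b implies Dia b), w0
2. not (Box b implies Dia b), w1
3. Box b, w1
4. not Dia b, w1
5. b, w0
6. b, w1
7. not b, w0
Accessibility: w0Rw0, w0Rw1, w1Rw0, w1Rw1
Branch closes: b and not b both at w0.
All branches of the negation close; one closing branch shown above.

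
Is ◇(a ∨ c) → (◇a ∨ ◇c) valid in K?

Tableau for the negation ¬(◇(a ∨ c) → (◇a ∨ ◇c)):
1. ¬(◇(a ∨ c) → (◇a ∨ ◇c)), u
2. ◇(a ∨ c), u
3. ¬(◇a ∨ ◇c), u
4. ¬◇a, u
5. ¬◇c, u
6. a ∨ c, v
7. ¬a, v
8. ¬c, v
9. c, v
Accessibility: uRv
Branch closes: c and ¬c both at v.
Every branch of the negation's tableau closes; the branch above is one of them.

Valid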